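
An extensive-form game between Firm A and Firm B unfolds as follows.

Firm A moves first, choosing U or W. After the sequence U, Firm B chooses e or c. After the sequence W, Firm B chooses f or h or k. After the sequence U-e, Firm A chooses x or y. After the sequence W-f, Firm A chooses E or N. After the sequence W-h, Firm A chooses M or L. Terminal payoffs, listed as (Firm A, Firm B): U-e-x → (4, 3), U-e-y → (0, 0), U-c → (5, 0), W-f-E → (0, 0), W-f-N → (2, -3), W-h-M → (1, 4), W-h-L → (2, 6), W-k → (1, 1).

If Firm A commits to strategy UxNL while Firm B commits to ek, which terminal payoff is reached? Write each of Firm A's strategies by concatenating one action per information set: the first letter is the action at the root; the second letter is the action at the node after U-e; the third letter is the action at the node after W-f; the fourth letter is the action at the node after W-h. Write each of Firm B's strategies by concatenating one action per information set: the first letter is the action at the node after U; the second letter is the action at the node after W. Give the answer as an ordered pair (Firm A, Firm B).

Trace the play path from the root:
  Firm A plays U
  Firm B plays e at [U]
  Firm A plays x at [U-e]
→ terminal payoff (4, 3).
(Firm A's choice at the node after W-f is never reached on this path, so it doesn't affect the outcome.)

(4, 3)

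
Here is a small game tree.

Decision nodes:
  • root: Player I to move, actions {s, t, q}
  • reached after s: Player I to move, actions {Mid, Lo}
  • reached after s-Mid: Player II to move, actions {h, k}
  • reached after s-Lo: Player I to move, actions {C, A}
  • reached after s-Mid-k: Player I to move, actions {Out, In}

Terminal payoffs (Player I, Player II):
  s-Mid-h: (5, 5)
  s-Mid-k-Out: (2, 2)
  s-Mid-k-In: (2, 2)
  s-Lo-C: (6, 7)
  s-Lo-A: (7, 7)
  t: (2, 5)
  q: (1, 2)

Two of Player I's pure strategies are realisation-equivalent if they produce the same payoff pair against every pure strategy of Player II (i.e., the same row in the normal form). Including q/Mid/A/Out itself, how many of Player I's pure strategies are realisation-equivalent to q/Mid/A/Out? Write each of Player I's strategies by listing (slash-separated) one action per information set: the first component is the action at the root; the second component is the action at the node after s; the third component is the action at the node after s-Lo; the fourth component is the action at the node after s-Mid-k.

Row for q/Mid/A/Out (columns h, k): (1,2) (1,2).
Under q/Mid/A/Out, Player I's choice at the node after s and at the node after s-Lo and at the node after s-Mid-k can never be reached regardless of what Player II does, so varying those choices leaves every outcome unchanged.
Holding the reachable choices fixed and varying the unreachable ones freely already gives 2 × 2 × 2 = 8 equivalent strategies.
No other strategy reproduces this row, so those 8 are the full class: q/Mid/C/Out, q/Mid/C/In, q/Mid/A/Out, q/Mid/A/In, q/Lo/C/Out, q/Lo/C/In, q/Lo/A/Out, q/Lo/A/In.

8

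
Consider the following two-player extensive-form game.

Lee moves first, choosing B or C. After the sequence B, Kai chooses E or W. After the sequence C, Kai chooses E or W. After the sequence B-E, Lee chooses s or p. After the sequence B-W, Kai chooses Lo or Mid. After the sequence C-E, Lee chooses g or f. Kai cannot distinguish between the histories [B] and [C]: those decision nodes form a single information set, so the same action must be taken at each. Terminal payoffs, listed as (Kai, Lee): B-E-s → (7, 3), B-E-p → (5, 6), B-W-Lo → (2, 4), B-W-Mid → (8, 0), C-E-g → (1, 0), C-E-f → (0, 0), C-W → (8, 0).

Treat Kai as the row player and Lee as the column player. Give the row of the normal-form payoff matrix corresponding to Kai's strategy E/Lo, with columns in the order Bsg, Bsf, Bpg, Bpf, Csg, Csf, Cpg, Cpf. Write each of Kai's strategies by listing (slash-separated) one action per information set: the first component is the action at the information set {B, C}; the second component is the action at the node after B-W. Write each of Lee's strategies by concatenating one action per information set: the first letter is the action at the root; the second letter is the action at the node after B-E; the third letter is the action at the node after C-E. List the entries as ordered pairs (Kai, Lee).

(7,3) (7,3) (5,6) (5,6) (1,0) (0,0) (1,0) (0,0)

vs Bsg: Lee plays B → Kai plays E at [B] → Lee plays s at [B-E] → (7, 3)
vs Bsf: Lee plays B → Kai plays E at [B] → Lee plays s at [B-E] → (7, 3)
vs Bpg: Lee plays B → Kai plays E at [B] → Lee plays p at [B-E] → (5, 6)
vs Bpf: Lee plays B → Kai plays E at [B] → Lee plays p at [B-E] → (5, 6)
vs Csg: Lee plays C → Kai plays E at [C] → Lee plays g at [C-E] → (1, 0)
vs Csf: Lee plays C → Kai plays E at [C] → Lee plays f at [C-E] → (0, 0)
vs Cpg: Lee plays C → Kai plays E at [C] → Lee plays g at [C-E] → (1, 0)
vs Cpf: Lee plays C → Kai plays E at [C] → Lee plays f at [C-E] → (0, 0)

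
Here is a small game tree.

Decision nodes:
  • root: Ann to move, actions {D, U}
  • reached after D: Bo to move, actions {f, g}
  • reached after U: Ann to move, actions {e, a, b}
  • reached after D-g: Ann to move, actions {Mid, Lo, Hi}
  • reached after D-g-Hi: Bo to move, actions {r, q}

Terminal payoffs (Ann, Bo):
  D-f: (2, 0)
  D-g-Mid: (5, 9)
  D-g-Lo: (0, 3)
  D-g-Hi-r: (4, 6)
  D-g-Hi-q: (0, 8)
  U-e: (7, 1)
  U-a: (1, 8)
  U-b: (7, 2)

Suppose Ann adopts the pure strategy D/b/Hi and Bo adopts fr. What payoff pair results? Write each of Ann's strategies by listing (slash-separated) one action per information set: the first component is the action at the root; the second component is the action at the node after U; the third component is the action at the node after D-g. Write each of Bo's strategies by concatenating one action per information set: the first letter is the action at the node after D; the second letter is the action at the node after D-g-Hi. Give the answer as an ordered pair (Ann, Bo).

(2, 0)

Trace the play path from the root:
  Ann plays D
  Bo plays f at [D]
→ terminal payoff (2, 0).
(Ann's choice at the node after U is never reached on this path, so it doesn't affect the outcome.)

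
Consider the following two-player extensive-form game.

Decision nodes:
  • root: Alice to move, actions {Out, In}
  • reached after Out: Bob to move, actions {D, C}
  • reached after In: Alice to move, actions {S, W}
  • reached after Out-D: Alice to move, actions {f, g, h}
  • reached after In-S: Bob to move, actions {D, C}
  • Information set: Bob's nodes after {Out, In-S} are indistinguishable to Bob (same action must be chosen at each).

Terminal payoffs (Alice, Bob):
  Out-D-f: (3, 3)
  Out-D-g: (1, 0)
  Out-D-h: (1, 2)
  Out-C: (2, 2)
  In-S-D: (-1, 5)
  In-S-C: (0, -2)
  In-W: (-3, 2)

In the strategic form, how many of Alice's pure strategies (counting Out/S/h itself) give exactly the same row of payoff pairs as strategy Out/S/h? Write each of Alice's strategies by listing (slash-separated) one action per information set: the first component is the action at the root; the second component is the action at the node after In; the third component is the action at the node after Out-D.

2

Row for Out/S/h (columns D, C): (1,2) (2,2).
Under Out/S/h, Alice's choice at the node after In can never be reached regardless of what Bob does, so varying those choices leaves every outcome unchanged.
Holding the reachable choices fixed and varying the unreachable one freely already gives 2 equivalent strategies.
No other strategy reproduces this row, so those 2 are the full class: Out/S/h, Out/W/h.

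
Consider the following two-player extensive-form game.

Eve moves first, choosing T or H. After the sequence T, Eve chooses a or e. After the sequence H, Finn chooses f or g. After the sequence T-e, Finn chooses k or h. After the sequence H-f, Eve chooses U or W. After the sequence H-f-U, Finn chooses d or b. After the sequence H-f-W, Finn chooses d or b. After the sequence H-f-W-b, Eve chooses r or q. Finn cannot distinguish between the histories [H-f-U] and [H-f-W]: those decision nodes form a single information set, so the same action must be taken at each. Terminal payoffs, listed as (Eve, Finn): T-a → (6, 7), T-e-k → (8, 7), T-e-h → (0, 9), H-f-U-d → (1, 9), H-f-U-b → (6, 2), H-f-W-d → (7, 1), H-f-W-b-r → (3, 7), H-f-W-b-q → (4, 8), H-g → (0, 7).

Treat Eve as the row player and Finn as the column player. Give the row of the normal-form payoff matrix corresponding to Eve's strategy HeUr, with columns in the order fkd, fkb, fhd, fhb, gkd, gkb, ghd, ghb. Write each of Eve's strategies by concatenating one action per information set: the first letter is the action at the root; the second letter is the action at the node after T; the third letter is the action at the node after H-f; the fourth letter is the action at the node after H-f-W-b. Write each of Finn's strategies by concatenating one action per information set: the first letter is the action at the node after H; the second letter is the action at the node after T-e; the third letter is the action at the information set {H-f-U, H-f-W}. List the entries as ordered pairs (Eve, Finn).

vs fkd: Eve plays H → Finn plays f at [H] → Eve plays U at [H-f] → Finn plays d at [H-f-U] → (1, 9)
vs fkb: Eve plays H → Finn plays f at [H] → Eve plays U at [H-f] → Finn plays b at [H-f-U] → (6, 2)
vs fhd: Eve plays H → Finn plays f at [H] → Eve plays U at [H-f] → Finn plays d at [H-f-U] → (1, 9)
vs fhb: Eve plays H → Finn plays f at [H] → Eve plays U at [H-f] → Finn plays b at [H-f-U] → (6, 2)
vs gkd: Eve plays H → Finn plays g at [H] → (0, 7)
vs gkb: Eve plays H → Finn plays g at [H] → (0, 7)
vs ghd: Eve plays H → Finn plays g at [H] → (0, 7)
vs ghb: Eve plays H → Finn plays g at [H] → (0, 7)

(1,9) (6,2) (1,9) (6,2) (0,7) (0,7) (0,7) (0,7)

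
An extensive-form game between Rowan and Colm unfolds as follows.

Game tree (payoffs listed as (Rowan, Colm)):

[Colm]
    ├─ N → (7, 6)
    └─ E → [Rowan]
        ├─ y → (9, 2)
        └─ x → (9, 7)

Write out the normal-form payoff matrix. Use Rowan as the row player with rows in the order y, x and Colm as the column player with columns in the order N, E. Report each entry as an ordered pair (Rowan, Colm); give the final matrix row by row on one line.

Row y: N→(7,6), E→(9,2)
Row x: N→(7,6), E→(9,7)

y: (7,6) (9,2) | x: (7,6) (9,7)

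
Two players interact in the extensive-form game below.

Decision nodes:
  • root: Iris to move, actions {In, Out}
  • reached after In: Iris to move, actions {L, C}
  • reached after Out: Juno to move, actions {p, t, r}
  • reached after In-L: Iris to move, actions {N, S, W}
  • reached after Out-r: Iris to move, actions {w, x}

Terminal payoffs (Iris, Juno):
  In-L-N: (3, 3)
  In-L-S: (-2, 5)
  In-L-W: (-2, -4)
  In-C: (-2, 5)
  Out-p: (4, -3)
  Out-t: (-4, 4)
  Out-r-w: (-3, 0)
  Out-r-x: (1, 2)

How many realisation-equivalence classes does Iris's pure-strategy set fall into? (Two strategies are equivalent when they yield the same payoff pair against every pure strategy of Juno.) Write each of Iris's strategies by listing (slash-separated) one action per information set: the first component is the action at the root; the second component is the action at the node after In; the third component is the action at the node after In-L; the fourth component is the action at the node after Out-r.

5

Iris has 24 pure strategies: In/L/N/w, In/L/N/x, In/L/S/w, In/L/S/x, In/L/W/w, In/L/W/x, In/C/N/w, In/C/N/x, In/C/S/w, In/C/S/x, In/C/W/w, In/C/W/x, Out/L/N/w, Out/L/N/x, Out/L/S/w, Out/L/S/x, Out/L/W/w, Out/L/W/x, Out/C/N/w, Out/C/N/x, Out/C/S/w, Out/C/S/x, Out/C/W/w, Out/C/W/x. Columns: p, t, r.
{In/L/N/w, In/L/N/x} → row (3,3) (3,3) (3,3)
{In/L/S/w, In/L/S/x, In/C/N/w, In/C/N/x, In/C/S/w, In/C/S/x, In/C/W/w, In/C/W/x} → row (-2,5) (-2,5) (-2,5)
{In/L/W/w, In/L/W/x} → row (-2,-4) (-2,-4) (-2,-4)
{Out/L/N/w, Out/L/S/w, Out/L/W/w, Out/C/N/w, Out/C/S/w, Out/C/W/w} → row (4,-3) (-4,4) (-3,0)
{Out/L/N/x, Out/L/S/x, Out/L/W/x, Out/C/N/x, Out/C/S/x, Out/C/W/x} → row (4,-3) (-4,4) (1,2)
That's 5 distinct rows out of 24 strategies.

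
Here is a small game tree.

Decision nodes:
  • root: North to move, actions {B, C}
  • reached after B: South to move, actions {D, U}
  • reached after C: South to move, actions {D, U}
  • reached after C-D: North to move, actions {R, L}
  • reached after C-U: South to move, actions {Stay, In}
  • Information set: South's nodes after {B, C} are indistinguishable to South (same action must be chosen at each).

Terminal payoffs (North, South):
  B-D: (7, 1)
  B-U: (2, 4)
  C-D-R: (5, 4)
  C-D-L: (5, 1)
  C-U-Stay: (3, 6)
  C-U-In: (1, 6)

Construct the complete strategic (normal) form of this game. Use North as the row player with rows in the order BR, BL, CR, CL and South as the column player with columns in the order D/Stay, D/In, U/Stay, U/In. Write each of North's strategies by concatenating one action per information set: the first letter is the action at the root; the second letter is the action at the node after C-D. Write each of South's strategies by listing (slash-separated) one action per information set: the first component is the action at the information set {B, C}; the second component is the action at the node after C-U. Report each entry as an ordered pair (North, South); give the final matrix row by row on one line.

       D/Stay     D/In   U/Stay     U/In
  BR    (7,1)    (7,1)    (2,4)    (2,4)
  BL    (7,1)    (7,1)    (2,4)    (2,4)
  CR    (5,4)    (5,4)    (3,6)    (1,6)
  CL    (5,1)    (5,1)    (3,6)    (1,6)

BR: (7,1) (7,1) (2,4) (2,4) | BL: (7,1) (7,1) (2,4) (2,4) | CR: (5,4) (5,4) (3,6) (1,6) | CL: (5,1) (5,1) (3,6) (1,6)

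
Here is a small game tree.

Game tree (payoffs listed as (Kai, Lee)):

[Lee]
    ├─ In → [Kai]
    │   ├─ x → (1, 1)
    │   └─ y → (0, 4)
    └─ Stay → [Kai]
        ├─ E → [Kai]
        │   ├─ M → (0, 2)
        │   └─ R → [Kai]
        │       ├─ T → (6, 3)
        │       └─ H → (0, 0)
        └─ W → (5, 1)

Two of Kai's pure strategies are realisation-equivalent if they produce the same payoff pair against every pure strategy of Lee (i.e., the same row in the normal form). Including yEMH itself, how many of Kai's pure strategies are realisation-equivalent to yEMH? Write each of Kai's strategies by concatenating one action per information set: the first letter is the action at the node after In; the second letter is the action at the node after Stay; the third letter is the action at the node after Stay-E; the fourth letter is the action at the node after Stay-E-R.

2

Row for yEMH (columns In, Stay): (0,4) (0,2).
Under yEMH, Kai's choice at the node after Stay-E-R can never be reached regardless of what Lee does, so varying those choices leaves every outcome unchanged.
Holding the reachable choices fixed and varying the unreachable one freely already gives 2 equivalent strategies.
No other strategy reproduces this row, so those 2 are the full class: yEMT, yEMH.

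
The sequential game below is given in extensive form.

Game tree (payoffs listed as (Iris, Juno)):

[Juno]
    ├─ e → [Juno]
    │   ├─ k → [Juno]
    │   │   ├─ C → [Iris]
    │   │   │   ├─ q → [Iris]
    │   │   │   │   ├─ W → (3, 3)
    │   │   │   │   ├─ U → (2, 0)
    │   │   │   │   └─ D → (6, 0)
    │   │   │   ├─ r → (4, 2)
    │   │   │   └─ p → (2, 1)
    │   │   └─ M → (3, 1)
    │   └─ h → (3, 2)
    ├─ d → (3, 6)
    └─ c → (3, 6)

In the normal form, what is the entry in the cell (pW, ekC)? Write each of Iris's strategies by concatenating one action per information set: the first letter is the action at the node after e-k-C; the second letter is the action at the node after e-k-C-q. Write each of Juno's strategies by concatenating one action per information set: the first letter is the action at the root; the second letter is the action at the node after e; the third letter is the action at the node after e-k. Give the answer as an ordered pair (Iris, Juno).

(2, 1)

Trace the play path from the root:
  Juno plays e
  Juno plays k at [e]
  Juno plays C at [e-k]
  Iris plays p at [e-k-C]
→ terminal payoff (2, 1).
(Iris's choice at the node after e-k-C-q is never reached on this path, so it doesn't affect the outcome.)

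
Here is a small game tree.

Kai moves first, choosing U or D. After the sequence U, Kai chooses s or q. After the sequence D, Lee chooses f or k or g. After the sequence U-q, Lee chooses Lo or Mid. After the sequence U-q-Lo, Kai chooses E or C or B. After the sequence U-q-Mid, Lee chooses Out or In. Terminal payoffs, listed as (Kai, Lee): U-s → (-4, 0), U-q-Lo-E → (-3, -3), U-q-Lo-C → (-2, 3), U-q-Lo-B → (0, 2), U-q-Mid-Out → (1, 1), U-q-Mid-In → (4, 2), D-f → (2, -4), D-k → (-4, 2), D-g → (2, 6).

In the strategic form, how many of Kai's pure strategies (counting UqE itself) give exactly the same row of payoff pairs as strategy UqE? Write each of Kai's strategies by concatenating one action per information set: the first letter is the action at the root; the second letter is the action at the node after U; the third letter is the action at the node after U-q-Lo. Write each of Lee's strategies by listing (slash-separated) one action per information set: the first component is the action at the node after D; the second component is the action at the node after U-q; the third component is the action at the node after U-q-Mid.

1

Row for UqE (columns f/Lo/Out, f/Lo/In, f/Mid/Out, f/Mid/In, k/Lo/Out, k/Lo/In, k/Mid/Out, k/Mid/In, g/Lo/Out, g/Lo/In, g/Mid/Out, g/Mid/In): (-3,-3) (-3,-3) (1,1) (4,2) (-3,-3) (-3,-3) (1,1) (4,2) (-3,-3) (-3,-3) (1,1) (4,2).
Every one of Kai's information sets is on the play path for some reply by Lee when Kai follows UqE.
Changing the action at any of them therefore changes at least one column, so only UqE itself gives this row.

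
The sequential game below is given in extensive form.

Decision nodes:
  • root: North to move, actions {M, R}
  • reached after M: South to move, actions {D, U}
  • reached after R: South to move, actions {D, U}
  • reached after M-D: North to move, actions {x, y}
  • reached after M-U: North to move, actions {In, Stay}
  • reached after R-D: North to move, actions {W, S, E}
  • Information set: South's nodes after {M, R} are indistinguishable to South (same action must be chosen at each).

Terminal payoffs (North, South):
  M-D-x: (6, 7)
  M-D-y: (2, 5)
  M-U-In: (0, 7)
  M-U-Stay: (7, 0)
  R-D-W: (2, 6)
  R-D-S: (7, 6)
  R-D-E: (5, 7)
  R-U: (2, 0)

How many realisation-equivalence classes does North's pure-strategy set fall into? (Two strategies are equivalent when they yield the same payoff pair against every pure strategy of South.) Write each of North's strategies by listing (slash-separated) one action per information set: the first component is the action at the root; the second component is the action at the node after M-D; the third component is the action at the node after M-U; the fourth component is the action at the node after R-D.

7

North has 24 pure strategies: M/x/In/W, M/x/In/S, M/x/In/E, M/x/Stay/W, M/x/Stay/S, M/x/Stay/E, M/y/In/W, M/y/In/S, M/y/In/E, M/y/Stay/W, M/y/Stay/S, M/y/Stay/E, R/x/In/W, R/x/In/S, R/x/In/E, R/x/Stay/W, R/x/Stay/S, R/x/Stay/E, R/y/In/W, R/y/In/S, R/y/In/E, R/y/Stay/W, R/y/Stay/S, R/y/Stay/E. Columns: D, U.
{M/x/In/W, M/x/In/S, M/x/In/E} → row (6,7) (0,7)
{M/x/Stay/W, M/x/Stay/S, M/x/Stay/E} → row (6,7) (7,0)
{M/y/In/W, M/y/In/S, M/y/In/E} → row (2,5) (0,7)
{M/y/Stay/W, M/y/Stay/S, M/y/Stay/E} → row (2,5) (7,0)
{R/x/In/W, R/x/Stay/W, R/y/In/W, R/y/Stay/W} → row (2,6) (2,0)
{R/x/In/S, R/x/Stay/S, R/y/In/S, R/y/Stay/S} → row (7,6) (2,0)
{R/x/In/E, R/x/Stay/E, R/y/In/E, R/y/Stay/E} → row (5,7) (2,0)
That's 7 distinct rows out of 24 strategies.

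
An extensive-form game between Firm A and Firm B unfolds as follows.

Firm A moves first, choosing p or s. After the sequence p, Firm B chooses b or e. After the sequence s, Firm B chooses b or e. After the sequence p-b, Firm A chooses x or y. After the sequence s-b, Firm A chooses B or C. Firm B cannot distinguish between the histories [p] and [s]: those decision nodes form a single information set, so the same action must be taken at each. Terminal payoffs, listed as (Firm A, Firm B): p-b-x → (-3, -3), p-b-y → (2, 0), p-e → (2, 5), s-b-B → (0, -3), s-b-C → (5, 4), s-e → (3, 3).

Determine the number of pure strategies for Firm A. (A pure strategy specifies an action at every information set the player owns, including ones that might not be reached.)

Firm A owns the root with actions {p, s} — two choices.
Firm A owns the node after p-b with actions {x, y} — two choices.
Firm A owns the node after s-b with actions {B, C} — two choices.
A pure strategy fixes one action at each information set independently, so the count is the product 2 × 2 × 2 = 8.

8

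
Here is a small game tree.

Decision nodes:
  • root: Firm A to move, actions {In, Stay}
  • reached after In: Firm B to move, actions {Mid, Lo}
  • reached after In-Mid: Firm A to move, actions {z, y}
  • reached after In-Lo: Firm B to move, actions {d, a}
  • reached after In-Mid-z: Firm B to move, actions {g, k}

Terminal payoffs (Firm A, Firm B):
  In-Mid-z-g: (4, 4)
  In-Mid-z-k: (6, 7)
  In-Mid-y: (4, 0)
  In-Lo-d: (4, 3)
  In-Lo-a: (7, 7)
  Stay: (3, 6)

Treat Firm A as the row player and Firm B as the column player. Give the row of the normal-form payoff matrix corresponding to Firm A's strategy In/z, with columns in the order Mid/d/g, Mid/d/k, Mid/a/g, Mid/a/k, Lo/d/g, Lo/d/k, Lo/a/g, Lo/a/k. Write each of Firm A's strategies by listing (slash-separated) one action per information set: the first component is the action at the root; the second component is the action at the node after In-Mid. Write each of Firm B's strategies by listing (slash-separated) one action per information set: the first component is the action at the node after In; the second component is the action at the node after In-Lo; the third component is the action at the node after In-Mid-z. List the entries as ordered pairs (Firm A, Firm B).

(4,4) (6,7) (4,4) (6,7) (4,3) (4,3) (7,7) (7,7)

vs Mid/d/g: Firm A plays In → Firm B plays Mid at [In] → Firm A plays z at [In-Mid] → Firm B plays g at [In-Mid-z] → (4, 4)
vs Mid/d/k: Firm A plays In → Firm B plays Mid at [In] → Firm A plays z at [In-Mid] → Firm B plays k at [In-Mid-z] → (6, 7)
vs Mid/a/g: Firm A plays In → Firm B plays Mid at [In] → Firm A plays z at [In-Mid] → Firm B plays g at [In-Mid-z] → (4, 4)
vs Mid/a/k: Firm A plays In → Firm B plays Mid at [In] → Firm A plays z at [In-Mid] → Firm B plays k at [In-Mid-z] → (6, 7)
vs Lo/d/g: Firm A plays In → Firm B plays Lo at [In] → Firm B plays d at [In-Lo] → (4, 3)
vs Lo/d/k: Firm A plays In → Firm B plays Lo at [In] → Firm B plays d at [In-Lo] → (4, 3)
vs Lo/a/g: Firm A plays In → Firm B plays Lo at [In] → Firm B plays a at [In-Lo] → (7, 7)
vs Lo/a/k: Firm A plays In → Firm B plays Lo at [In] → Firm B plays a at [In-Lo] → (7, 7)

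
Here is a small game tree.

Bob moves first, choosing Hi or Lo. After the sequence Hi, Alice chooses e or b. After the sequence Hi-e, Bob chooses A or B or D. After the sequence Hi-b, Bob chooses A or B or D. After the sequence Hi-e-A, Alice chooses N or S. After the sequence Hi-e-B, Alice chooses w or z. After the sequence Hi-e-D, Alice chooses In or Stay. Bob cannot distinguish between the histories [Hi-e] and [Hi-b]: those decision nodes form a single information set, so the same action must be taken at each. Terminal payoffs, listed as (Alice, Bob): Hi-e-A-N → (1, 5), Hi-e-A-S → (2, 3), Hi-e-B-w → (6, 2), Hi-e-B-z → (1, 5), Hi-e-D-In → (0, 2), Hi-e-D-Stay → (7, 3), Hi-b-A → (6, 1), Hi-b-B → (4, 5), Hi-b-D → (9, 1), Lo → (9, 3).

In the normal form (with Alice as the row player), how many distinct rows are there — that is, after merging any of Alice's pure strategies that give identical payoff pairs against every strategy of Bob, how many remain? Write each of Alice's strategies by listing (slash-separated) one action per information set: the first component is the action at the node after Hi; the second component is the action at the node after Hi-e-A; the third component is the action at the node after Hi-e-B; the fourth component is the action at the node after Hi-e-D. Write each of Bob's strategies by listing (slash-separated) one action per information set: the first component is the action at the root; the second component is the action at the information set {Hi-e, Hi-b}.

9

Alice has 16 pure strategies: e/N/w/In, e/N/w/Stay, e/N/z/In, e/N/z/Stay, e/S/w/In, e/S/w/Stay, e/S/z/In, e/S/z/Stay, b/N/w/In, b/N/w/Stay, b/N/z/In, b/N/z/Stay, b/S/w/In, b/S/w/Stay, b/S/z/In, b/S/z/Stay. Columns: Hi/A, Hi/B, Hi/D, Lo/A, Lo/B, Lo/D.
{e/N/w/In} → row (1,5) (6,2) (0,2) (9,3) (9,3) (9,3)
{e/N/w/Stay} → row (1,5) (6,2) (7,3) (9,3) (9,3) (9,3)
{e/N/z/In} → row (1,5) (1,5) (0,2) (9,3) (9,3) (9,3)
{e/N/z/Stay} → row (1,5) (1,5) (7,3) (9,3) (9,3) (9,3)
{e/S/w/In} → row (2,3) (6,2) (0,2) (9,3) (9,3) (9,3)
{e/S/w/Stay} → row (2,3) (6,2) (7,3) (9,3) (9,3) (9,3)
{e/S/z/In} → row (2,3) (1,5) (0,2) (9,3) (9,3) (9,3)
{e/S/z/Stay} → row (2,3) (1,5) (7,3) (9,3) (9,3) (9,3)
{b/N/w/In, b/N/w/Stay, b/N/z/In, b/N/z/Stay, b/S/w/In, b/S/w/Stay, b/S/z/In, b/S/z/Stay} → row (6,1) (4,5) (9,1) (9,3) (9,3) (9,3)
That's 9 distinct rows out of 16 strategies.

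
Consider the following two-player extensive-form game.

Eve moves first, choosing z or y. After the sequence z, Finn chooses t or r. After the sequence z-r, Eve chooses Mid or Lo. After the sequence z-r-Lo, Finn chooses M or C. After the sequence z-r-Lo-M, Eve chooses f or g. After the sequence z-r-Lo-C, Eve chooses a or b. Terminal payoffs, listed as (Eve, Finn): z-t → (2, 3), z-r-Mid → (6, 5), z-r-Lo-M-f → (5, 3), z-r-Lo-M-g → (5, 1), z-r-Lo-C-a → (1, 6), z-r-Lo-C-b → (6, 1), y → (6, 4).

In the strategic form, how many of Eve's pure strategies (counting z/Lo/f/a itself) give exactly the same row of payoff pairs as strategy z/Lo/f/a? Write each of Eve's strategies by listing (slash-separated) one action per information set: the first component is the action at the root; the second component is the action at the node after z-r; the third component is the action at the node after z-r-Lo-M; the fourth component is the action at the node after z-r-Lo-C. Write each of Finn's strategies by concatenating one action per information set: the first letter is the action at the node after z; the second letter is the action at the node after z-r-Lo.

Row for z/Lo/f/a (columns tM, tC, rM, rC): (2,3) (2,3) (5,3) (1,6).
Every one of Eve's information sets is on the play path for some reply by Finn when Eve follows z/Lo/f/a.
Changing the action at any of them therefore changes at least one column, so only z/Lo/f/a itself gives this row.

1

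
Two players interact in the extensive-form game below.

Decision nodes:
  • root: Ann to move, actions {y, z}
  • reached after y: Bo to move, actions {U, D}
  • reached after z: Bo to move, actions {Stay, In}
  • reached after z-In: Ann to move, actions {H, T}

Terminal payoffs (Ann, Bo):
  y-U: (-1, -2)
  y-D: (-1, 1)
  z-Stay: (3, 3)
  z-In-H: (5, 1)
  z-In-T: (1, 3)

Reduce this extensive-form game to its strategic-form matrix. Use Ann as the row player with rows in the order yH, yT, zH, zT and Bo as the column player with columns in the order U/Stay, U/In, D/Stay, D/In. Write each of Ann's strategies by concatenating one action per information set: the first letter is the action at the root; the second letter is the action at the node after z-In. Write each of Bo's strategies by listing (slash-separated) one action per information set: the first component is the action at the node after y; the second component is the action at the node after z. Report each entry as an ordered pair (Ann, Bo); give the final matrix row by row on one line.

       U/Stay     U/In   D/Stay     D/In
  yH  (-1,-2)  (-1,-2)   (-1,1)   (-1,1)
  yT  (-1,-2)  (-1,-2)   (-1,1)   (-1,1)
  zH    (3,3)    (5,1)    (3,3)    (5,1)
  zT    (3,3)    (1,3)    (3,3)    (1,3)

yH: (-1,-2) (-1,-2) (-1,1) (-1,1) | yT: (-1,-2) (-1,-2) (-1,1) (-1,1) | zH: (3,3) (5,1) (3,3) (5,1) | zT: (3,3) (1,3) (3,3) (1,3)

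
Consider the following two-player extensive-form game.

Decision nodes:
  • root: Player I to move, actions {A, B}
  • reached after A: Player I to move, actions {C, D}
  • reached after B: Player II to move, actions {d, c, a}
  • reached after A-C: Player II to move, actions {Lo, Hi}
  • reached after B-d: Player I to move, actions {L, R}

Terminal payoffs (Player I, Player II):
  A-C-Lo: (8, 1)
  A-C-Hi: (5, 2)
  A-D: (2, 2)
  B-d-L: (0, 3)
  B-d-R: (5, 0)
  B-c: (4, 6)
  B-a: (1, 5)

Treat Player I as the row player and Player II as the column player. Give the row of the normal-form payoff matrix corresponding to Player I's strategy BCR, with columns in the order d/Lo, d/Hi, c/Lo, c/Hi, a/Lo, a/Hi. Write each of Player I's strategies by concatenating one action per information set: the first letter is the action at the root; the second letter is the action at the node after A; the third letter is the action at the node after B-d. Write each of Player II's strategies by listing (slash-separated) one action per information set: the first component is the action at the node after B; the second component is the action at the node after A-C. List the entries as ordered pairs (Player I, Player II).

(5,0) (5,0) (4,6) (4,6) (1,5) (1,5)

vs d/Lo: Player I plays B → Player II plays d at [B] → Player I plays R at [B-d] → (5, 0)
vs d/Hi: Player I plays B → Player II plays d at [B] → Player I plays R at [B-d] → (5, 0)
vs c/Lo: Player I plays B → Player II plays c at [B] → (4, 6)
vs c/Hi: Player I plays B → Player II plays c at [B] → (4, 6)
vs a/Lo: Player I plays B → Player II plays a at [B] → (1, 5)
vs a/Hi: Player I plays B → Player II plays a at [B] → (1, 5)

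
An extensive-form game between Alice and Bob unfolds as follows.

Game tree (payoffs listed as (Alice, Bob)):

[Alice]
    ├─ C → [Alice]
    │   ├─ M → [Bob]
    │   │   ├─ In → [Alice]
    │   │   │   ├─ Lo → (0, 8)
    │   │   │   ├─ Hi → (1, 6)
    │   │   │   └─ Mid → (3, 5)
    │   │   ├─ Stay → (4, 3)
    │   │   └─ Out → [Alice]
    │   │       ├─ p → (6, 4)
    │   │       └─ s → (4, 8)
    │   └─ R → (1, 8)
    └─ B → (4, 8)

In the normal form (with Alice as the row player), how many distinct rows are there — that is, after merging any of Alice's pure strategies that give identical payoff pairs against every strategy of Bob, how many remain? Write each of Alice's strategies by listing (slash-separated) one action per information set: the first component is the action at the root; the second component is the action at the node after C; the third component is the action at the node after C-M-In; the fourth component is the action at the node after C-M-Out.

Alice has 24 pure strategies: C/M/Lo/p, C/M/Lo/s, C/M/Hi/p, C/M/Hi/s, C/M/Mid/p, C/M/Mid/s, C/R/Lo/p, C/R/Lo/s, C/R/Hi/p, C/R/Hi/s, C/R/Mid/p, C/R/Mid/s, B/M/Lo/p, B/M/Lo/s, B/M/Hi/p, B/M/Hi/s, B/M/Mid/p, B/M/Mid/s, B/R/Lo/p, B/R/Lo/s, B/R/Hi/p, B/R/Hi/s, B/R/Mid/p, B/R/Mid/s. Columns: In, Stay, Out.
{C/M/Lo/p} → row (0,8) (4,3) (6,4)
{C/M/Lo/s} → row (0,8) (4,3) (4,8)
{C/M/Hi/p} → row (1,6) (4,3) (6,4)
{C/M/Hi/s} → row (1,6) (4,3) (4,8)
{C/M/Mid/p} → row (3,5) (4,3) (6,4)
{C/M/Mid/s} → row (3,5) (4,3) (4,8)
{C/R/Lo/p, C/R/Lo/s, C/R/Hi/p, C/R/Hi/s, C/R/Mid/p, C/R/Mid/s} → row (1,8) (1,8) (1,8)
{B/M/Lo/p, B/M/Lo/s, B/M/Hi/p, B/M/Hi/s, B/M/Mid/p, B/M/Mid/s, B/R/Lo/p, B/R/Lo/s, B/R/Hi/p, B/R/Hi/s, B/R/Mid/p, B/R/Mid/s} → row (4,8) (4,8) (4,8)
That's 8 distinct rows out of 24 strategies.

8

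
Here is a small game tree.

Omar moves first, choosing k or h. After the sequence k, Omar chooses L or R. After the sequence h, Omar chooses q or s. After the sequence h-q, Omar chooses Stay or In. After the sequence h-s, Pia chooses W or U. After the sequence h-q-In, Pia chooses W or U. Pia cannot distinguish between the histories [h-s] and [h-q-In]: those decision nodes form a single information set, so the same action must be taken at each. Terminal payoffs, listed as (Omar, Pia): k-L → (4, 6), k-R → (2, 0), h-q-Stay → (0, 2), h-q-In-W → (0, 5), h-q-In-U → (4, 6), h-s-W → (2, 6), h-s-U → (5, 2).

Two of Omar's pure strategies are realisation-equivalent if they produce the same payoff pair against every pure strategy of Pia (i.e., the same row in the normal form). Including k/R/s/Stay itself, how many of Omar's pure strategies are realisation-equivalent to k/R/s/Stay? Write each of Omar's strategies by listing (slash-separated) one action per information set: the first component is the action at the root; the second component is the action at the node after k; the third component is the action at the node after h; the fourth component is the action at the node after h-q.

Row for k/R/s/Stay (columns W, U): (2,0) (2,0).
Under k/R/s/Stay, Omar's choice at the node after h and at the node after h-q can never be reached regardless of what Pia does, so varying those choices leaves every outcome unchanged.
Holding the reachable choices fixed and varying the unreachable ones freely already gives 2 × 2 = 4 equivalent strategies.
No other strategy reproduces this row, so those 4 are the full class: k/R/q/Stay, k/R/q/In, k/R/s/Stay, k/R/s/In.

4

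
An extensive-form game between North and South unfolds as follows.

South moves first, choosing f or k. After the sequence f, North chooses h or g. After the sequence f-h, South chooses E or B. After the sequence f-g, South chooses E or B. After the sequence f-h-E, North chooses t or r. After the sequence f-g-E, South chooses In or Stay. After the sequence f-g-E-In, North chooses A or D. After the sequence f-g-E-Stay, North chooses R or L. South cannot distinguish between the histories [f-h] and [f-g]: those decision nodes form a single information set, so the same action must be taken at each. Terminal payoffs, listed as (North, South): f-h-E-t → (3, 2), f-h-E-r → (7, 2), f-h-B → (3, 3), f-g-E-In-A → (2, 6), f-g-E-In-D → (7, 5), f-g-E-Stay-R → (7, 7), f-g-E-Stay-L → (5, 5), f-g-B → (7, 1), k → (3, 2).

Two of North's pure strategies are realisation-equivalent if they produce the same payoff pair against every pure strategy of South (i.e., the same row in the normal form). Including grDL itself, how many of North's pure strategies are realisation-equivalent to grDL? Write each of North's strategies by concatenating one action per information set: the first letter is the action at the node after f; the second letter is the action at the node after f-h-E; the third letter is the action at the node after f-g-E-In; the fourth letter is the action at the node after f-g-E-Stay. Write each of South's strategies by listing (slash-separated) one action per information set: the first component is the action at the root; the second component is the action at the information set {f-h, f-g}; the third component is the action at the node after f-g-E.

2

Row for grDL (columns f/E/In, f/E/Stay, f/B/In, f/B/Stay, k/E/In, k/E/Stay, k/B/In, k/B/Stay): (7,5) (5,5) (7,1) (7,1) (3,2) (3,2) (3,2) (3,2).
Under grDL, North's choice at the node after f-h-E can never be reached regardless of what South does, so varying those choices leaves every outcome unchanged.
Holding the reachable choices fixed and varying the unreachable one freely already gives 2 equivalent strategies.
No other strategy reproduces this row, so those 2 are the full class: gtDL, grDL.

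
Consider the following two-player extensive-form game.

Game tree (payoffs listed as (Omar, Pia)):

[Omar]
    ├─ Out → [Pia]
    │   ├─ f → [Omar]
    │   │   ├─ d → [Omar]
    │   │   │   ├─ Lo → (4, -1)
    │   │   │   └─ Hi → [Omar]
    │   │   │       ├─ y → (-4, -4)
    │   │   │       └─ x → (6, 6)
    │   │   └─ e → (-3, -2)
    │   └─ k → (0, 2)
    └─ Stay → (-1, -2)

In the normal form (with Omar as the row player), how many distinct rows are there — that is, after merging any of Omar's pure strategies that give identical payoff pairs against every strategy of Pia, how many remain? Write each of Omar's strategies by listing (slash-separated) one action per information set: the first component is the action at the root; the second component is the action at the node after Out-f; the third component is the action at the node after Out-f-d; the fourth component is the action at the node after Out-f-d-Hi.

Omar has 16 pure strategies: Out/d/Lo/y, Out/d/Lo/x, Out/d/Hi/y, Out/d/Hi/x, Out/e/Lo/y, Out/e/Lo/x, Out/e/Hi/y, Out/e/Hi/x, Stay/d/Lo/y, Stay/d/Lo/x, Stay/d/Hi/y, Stay/d/Hi/x, Stay/e/Lo/y, Stay/e/Lo/x, Stay/e/Hi/y, Stay/e/Hi/x. Columns: f, k.
{Out/d/Lo/y, Out/d/Lo/x} → row (4,-1) (0,2)
{Out/d/Hi/y} → row (-4,-4) (0,2)
{Out/d/Hi/x} → row (6,6) (0,2)
{Out/e/Lo/y, Out/e/Lo/x, Out/e/Hi/y, Out/e/Hi/x} → row (-3,-2) (0,2)
{Stay/d/Lo/y, Stay/d/Lo/x, Stay/d/Hi/y, Stay/d/Hi/x, Stay/e/Lo/y, Stay/e/Lo/x, Stay/e/Hi/y, Stay/e/Hi/x} → row (-1,-2) (-1,-2)
That's 5 distinct rows out of 16 strategies.

5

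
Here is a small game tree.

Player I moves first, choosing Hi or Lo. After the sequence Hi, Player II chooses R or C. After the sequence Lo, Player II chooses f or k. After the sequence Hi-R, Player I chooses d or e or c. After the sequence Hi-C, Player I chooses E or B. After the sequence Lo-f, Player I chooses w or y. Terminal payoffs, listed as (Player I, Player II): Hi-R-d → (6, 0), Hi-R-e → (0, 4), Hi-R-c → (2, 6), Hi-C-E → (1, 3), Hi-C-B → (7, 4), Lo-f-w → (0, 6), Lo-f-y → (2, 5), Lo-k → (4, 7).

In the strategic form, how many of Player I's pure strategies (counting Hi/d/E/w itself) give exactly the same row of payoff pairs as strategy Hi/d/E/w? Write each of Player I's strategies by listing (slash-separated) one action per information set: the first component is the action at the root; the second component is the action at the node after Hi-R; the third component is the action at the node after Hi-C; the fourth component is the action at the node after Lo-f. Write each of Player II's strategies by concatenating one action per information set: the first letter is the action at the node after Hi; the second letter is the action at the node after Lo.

Row for Hi/d/E/w (columns Rf, Rk, Cf, Ck): (6,0) (6,0) (1,3) (1,3).
Under Hi/d/E/w, Player I's choice at the node after Lo-f can never be reached regardless of what Player II does, so varying those choices leaves every outcome unchanged.
Holding the reachable choices fixed and varying the unreachable one freely already gives 2 equivalent strategies.
No other strategy reproduces this row, so those 2 are the full class: Hi/d/E/w, Hi/d/E/y.

2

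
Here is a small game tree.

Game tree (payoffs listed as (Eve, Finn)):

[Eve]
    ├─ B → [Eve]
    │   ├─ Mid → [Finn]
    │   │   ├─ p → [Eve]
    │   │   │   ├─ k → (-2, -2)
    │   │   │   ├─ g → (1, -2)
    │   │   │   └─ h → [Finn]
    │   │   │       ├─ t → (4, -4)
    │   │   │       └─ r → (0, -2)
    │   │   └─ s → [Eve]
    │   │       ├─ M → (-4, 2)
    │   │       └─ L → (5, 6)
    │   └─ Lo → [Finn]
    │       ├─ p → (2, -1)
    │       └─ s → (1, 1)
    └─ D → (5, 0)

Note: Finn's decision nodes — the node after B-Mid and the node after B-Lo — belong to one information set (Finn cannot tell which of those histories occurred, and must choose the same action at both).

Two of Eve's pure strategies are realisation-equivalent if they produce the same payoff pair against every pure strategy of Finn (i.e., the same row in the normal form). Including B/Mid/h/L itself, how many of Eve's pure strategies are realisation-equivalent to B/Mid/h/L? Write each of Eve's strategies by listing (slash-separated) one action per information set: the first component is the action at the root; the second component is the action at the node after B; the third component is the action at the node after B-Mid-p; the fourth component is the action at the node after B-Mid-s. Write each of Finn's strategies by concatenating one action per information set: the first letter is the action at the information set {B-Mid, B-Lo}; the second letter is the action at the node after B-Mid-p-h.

Row for B/Mid/h/L (columns pt, pr, st, sr): (4,-4) (0,-2) (5,6) (5,6).
Every one of Eve's information sets is on the play path for some reply by Finn when Eve follows B/Mid/h/L.
Changing the action at any of them therefore changes at least one column, so only B/Mid/h/L itself gives this row.

1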